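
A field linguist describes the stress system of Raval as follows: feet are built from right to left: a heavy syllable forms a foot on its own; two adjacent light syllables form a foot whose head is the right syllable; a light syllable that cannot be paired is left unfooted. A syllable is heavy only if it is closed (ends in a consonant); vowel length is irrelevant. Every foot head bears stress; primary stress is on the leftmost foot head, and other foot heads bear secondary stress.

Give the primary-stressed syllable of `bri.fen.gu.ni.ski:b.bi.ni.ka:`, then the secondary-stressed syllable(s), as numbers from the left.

Weights: 1 bri L, 2 fen H, 3 gu L, 4 ni L, 5 ski:b H, 6 bi L, 7 ni L, 8 ka: L.
Parse right to left (heavy = foot alone; LL = one foot; stranded L unfooted): bri (ˈfen) (gu.ˈni) (ˈski:b) bi (ni.ˈka:).
Foot heads: 2, 4, 5, 8.
Primary stress on the leftmost head = syllable 2.
Secondary stress on 4, 5, 8: bri.ˈfen.gu.ˌni.ˌski:b.bi.ni.ˌka:.

primary 2, secondary 4, 5, 8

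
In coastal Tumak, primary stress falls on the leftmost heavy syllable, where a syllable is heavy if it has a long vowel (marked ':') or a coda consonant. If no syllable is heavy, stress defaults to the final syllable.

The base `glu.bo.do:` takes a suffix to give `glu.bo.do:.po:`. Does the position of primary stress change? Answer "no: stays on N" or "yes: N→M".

no: stays on 3

Base `glu.bo.do:` (3 syllables):
  Weights: 1 glu L, 2 bo L, 3 do: H.
  Heavy syllables in the domain: 3. The leftmost is syllable 3 (do:).
  → primary stress on syllable 3.
Suffixed `glu.bo.do:.po:` (4 syllables):
  Weights: 1 glu L, 2 bo L, 3 do: H, 4 po: H.
  Heavy syllables in the domain: 3, 4. The leftmost is syllable 3 (do:).
  → primary stress on syllable 3.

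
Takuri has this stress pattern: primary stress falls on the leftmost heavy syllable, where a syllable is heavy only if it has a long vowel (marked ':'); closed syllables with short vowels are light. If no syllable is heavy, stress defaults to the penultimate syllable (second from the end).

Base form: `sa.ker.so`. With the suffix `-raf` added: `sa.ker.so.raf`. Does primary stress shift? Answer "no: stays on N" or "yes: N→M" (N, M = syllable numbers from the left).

yes: 2→3

Base `sa.ker.so` (3 syllables):
  Weights: 1 sa L, 2 ker L, 3 so L.
  No heavy syllable in the domain; default to the penultimate syllable (second from the end) = syllable 2.
  → primary stress on syllable 2.
Suffixed `sa.ker.so.raf` (4 syllables):
  Weights: 1 sa L, 2 ker L, 3 so L, 4 raf L.
  No heavy syllable in the domain; default to the penultimate syllable (second from the end) = syllable 3.
  → primary stress on syllable 3.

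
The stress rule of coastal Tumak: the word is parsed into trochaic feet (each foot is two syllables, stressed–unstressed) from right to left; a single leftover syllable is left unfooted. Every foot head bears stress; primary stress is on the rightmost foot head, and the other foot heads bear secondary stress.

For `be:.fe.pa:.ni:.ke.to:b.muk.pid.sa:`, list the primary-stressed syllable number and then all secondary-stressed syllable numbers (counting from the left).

Parse right to left into trochaic (ˈσσ) feet: be: (ˈfe.pa:) (ˈni:.ke) (ˈto:b.muk) (ˈpid.sa:). Syllable 1 is left unfooted.
Foot heads (stressed positions): 2, 4, 6, 8.
End Rule Rightmost: primary stress on the rightmost head = syllable 8.
Secondary stress on 2, 4, 6: be:.ˌfe.pa:.ˌni:.ke.ˌto:b.muk.ˈpid.sa:.

primary 8, secondary 2, 4, 6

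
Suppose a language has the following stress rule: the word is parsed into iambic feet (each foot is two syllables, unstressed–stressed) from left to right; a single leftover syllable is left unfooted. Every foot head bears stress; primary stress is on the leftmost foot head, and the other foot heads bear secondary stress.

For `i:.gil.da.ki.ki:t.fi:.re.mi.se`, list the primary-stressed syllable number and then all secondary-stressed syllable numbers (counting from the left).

primary 2, secondary 4, 6, 8

Parse left to right into iambic (σˈσ) feet: (i:.ˈgil) (da.ˈki) (ki:t.ˈfi:) (re.ˈmi) se. Syllable 9 is left unfooted.
Foot heads (stressed positions): 2, 4, 6, 8.
End Rule Leftmost: primary stress on the leftmost head = syllable 2.
Secondary stress on 4, 6, 8: i:.ˈgil.da.ˌki.ki:t.ˌfi:.re.ˌmi.se.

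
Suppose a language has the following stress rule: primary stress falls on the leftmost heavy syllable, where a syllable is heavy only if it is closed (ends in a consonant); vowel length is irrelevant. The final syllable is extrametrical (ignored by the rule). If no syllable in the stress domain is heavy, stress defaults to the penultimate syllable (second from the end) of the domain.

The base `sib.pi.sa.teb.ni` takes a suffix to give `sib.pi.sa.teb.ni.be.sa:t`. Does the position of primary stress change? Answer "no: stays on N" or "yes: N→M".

Base `sib.pi.sa.teb.ni` (5 syllables):
  The final syllable (5, ni) is extrametrical; the stress domain is syllables 1–4.
  Weights: 1 sib H, 2 pi L, 3 sa L, 4 teb H.
  Heavy syllables in the domain: 1, 4. The leftmost is syllable 1 (sib).
  → primary stress on syllable 1.
Suffixed `sib.pi.sa.teb.ni.be.sa:t` (7 syllables):
  The final syllable (7, sa:t) is extrametrical; the stress domain is syllables 1–6.
  Weights: 1 sib H, 2 pi L, 3 sa L, 4 teb H, 5 ni L, 6 be L.
  Heavy syllables in the domain: 1, 4. The leftmost is syllable 1 (sib).
  → primary stress on syllable 1.

no: stays on 1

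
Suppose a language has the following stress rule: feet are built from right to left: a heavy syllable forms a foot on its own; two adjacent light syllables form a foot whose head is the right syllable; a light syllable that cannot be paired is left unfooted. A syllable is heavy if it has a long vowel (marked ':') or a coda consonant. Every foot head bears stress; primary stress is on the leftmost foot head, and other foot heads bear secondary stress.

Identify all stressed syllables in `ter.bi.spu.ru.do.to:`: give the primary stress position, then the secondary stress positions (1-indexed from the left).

Weights: 1 ter H, 2 bi L, 3 spu L, 4 ru L, 5 do L, 6 to: H.
Parse right to left (heavy = foot alone; LL = one foot; stranded L unfooted): (ˈter) (bi.ˈspu) (ru.ˈdo) (ˈto:).
Foot heads: 1, 3, 5, 6.
Primary stress on the leftmost head = syllable 1.
Secondary stress on 3, 5, 6: ˈter.bi.ˌspu.ru.ˌdo.ˌto:.

primary 1, secondary 3, 5, 6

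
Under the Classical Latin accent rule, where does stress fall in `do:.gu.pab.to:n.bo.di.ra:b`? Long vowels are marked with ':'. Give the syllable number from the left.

5

Classical Latin: stress the penult if heavy (long vowel or closed), else the antepenult.
Weights: 5 bo L, 6 di L, 7 ra:b H.
The penult (syllable 6, di) is light, so stress falls on the antepenult (syllable 5, bo).
Stress on syllable 5: do:.gu.pab.to:n.ˈbo.di.ra:b.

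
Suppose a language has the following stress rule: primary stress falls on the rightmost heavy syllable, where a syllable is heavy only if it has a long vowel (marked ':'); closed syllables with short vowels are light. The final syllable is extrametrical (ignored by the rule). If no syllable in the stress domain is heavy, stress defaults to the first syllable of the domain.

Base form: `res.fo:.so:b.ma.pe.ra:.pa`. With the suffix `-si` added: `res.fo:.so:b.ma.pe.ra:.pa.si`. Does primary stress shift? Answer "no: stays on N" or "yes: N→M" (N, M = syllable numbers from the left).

no: stays on 6

Base `res.fo:.so:b.ma.pe.ra:.pa` (7 syllables):
  The final syllable (7, pa) is extrametrical; the stress domain is syllables 1–6.
  Weights: 1 res L, 2 fo: H, 3 so:b H, 4 ma L, 5 pe L, 6 ra: H.
  Heavy syllables in the domain: 2, 3, 6. The rightmost is syllable 6 (ra:).
  → primary stress on syllable 6.
Suffixed `res.fo:.so:b.ma.pe.ra:.pa.si` (8 syllables):
  The final syllable (8, si) is extrametrical; the stress domain is syllables 1–7.
  Weights: 1 res L, 2 fo: H, 3 so:b H, 4 ma L, 5 pe L, 6 ra: H, 7 pa L.
  Heavy syllables in the domain: 2, 3, 6. The rightmost is syllable 6 (ra:).
  → primary stress on syllable 6.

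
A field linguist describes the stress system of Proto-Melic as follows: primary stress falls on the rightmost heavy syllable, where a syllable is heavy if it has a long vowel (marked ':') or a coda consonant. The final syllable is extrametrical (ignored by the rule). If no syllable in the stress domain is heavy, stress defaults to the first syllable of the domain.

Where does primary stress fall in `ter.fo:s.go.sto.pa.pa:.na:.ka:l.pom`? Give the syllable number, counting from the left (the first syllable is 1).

8

The final syllable (9, pom) is extrametrical; the stress domain is syllables 1–8.
Weights: 1 ter H, 2 fo:s H, 3 go L, 4 sto L, 5 pa L, 6 pa: H, 7 na: H, 8 ka:l H.
Heavy syllables in the domain: 1, 2, 6, 7, 8. The rightmost is syllable 8 (ka:l).
Primary stress: syllable 8 → ter.fo:s.go.sto.pa.pa:.na:.ˈka:l.pom.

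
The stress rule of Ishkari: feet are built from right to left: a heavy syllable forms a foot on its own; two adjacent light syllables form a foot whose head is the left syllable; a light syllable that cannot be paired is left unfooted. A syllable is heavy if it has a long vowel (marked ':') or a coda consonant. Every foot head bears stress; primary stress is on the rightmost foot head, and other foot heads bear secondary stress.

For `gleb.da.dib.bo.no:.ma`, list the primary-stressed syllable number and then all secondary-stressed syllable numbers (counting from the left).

Weights: 1 gleb H, 2 da L, 3 dib H, 4 bo L, 5 no: H, 6 ma L.
Parse right to left (heavy = foot alone; LL = one foot; stranded L unfooted): (ˈgleb) da (ˈdib) bo (ˈno:) ma.
Foot heads: 1, 3, 5.
Primary stress on the rightmost head = syllable 5.
Secondary stress on 1, 3: ˌgleb.da.ˌdib.bo.ˈno:.ma.

primary 5, secondary 1, 3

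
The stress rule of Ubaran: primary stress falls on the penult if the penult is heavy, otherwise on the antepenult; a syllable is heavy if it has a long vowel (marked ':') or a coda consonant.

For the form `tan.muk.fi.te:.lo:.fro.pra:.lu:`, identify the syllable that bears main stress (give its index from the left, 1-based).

Weights: 6 fro L, 7 pra: H, 8 lu: H.
The penult (syllable 7, pra:) is heavy, so it takes stress.
Primary stress: syllable 7 → tan.muk.fi.te:.lo:.fro.ˈpra:.lu:.

7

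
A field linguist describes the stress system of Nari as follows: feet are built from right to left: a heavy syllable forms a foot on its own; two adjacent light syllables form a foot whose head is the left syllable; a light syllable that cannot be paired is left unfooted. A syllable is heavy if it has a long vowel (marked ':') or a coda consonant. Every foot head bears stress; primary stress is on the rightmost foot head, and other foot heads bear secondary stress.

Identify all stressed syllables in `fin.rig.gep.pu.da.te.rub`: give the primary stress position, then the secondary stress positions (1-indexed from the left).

primary 7, secondary 1, 2, 3, 5

Weights: 1 fin H, 2 rig H, 3 gep H, 4 pu L, 5 da L, 6 te L, 7 rub H.
Parse right to left (heavy = foot alone; LL = one foot; stranded L unfooted): (ˈfin) (ˈrig) (ˈgep) pu (ˈda.te) (ˈrub).
Foot heads: 1, 2, 3, 5, 7.
Primary stress on the rightmost head = syllable 7.
Secondary stress on 1, 2, 3, 5: ˌfin.ˌrig.ˌgep.pu.ˌda.te.ˈrub.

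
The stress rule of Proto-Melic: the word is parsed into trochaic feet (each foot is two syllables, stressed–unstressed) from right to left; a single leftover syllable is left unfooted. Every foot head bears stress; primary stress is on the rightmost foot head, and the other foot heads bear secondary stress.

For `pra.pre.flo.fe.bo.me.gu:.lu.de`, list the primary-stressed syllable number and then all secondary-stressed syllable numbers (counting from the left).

primary 8, secondary 2, 4, 6

Parse right to left into trochaic (ˈσσ) feet: pra (ˈpre.flo) (ˈfe.bo) (ˈme.gu:) (ˈlu.de). Syllable 1 is left unfooted.
Foot heads (stressed positions): 2, 4, 6, 8.
End Rule Rightmost: primary stress on the rightmost head = syllable 8.
Secondary stress on 2, 4, 6: pra.ˌpre.flo.ˌfe.bo.ˌme.gu:.ˈlu.de.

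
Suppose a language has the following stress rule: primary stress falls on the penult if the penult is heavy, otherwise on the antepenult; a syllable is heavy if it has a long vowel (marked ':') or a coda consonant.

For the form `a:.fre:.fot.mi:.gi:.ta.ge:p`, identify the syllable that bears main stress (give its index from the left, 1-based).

Weights: 5 gi: H, 6 ta L, 7 ge:p H.
The penult (syllable 6, ta) is light, so stress falls on the antepenult (syllable 5, gi:).
Primary stress: syllable 5 → a:.fre:.fot.mi:.ˈgi:.ta.ge:p.

5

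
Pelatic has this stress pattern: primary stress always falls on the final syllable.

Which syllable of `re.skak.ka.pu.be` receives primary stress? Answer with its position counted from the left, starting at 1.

The word has 5 syllables; the final syllable is syllable 5 (be).
Primary stress: syllable 5 → re.skak.ka.pu.ˈbe.

5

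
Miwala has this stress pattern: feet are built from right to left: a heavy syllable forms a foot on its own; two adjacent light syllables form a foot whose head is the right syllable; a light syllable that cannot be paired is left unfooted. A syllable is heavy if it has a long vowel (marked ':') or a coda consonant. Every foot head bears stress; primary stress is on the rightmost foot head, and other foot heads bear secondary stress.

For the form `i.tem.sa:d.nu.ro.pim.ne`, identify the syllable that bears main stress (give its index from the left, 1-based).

6

Weights: 1 i L, 2 tem H, 3 sa:d H, 4 nu L, 5 ro L, 6 pim H, 7 ne L.
Parse right to left (heavy = foot alone; LL = one foot; stranded L unfooted): i (ˈtem) (ˈsa:d) (nu.ˈro) (ˈpim) ne.
Foot heads: 2, 3, 5, 6.
Primary stress on the rightmost head = syllable 6.
Primary stress: syllable 6 → i.tem.sa:d.nu.ro.ˈpim.ne.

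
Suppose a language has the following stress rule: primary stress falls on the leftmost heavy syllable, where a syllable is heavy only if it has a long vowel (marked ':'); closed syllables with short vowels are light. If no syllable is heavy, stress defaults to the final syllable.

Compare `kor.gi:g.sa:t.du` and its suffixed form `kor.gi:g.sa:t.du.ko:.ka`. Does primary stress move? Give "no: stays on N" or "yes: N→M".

Base `kor.gi:g.sa:t.du` (4 syllables):
  Weights: 1 kor L, 2 gi:g H, 3 sa:t H, 4 du L.
  Heavy syllables in the domain: 2, 3. The leftmost is syllable 2 (gi:g).
  → primary stress on syllable 2.
Suffixed `kor.gi:g.sa:t.du.ko:.ka` (6 syllables):
  Weights: 1 kor L, 2 gi:g H, 3 sa:t H, 4 du L, 5 ko: H, 6 ka L.
  Heavy syllables in the domain: 2, 3, 5. The leftmost is syllable 2 (gi:g).
  → primary stress on syllable 2.

no: stays on 2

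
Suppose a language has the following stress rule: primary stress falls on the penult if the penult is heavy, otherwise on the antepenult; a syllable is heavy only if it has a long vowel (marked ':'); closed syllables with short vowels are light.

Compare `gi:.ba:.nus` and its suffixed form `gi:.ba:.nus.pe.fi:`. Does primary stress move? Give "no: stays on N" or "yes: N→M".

yes: 2→3

Base `gi:.ba:.nus` (3 syllables):
  Weights: 1 gi: H, 2 ba: H, 3 nus L.
  The penult (syllable 2, ba:) is heavy, so it takes stress.
  → primary stress on syllable 2.
Suffixed `gi:.ba:.nus.pe.fi:` (5 syllables):
  Weights: 3 nus L, 4 pe L, 5 fi: H.
  The penult (syllable 4, pe) is light, so stress falls on the antepenult (syllable 3, nus).
  → primary stress on syllable 3.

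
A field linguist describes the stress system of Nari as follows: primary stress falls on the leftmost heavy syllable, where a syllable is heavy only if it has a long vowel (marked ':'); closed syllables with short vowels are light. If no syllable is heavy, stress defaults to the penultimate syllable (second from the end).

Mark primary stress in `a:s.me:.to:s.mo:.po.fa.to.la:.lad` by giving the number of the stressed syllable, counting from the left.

Weights: 1 a:s H, 2 me: H, 3 to:s H, 4 mo: H, 5 po L, 6 fa L, 7 to L, 8 la: H, 9 lad L.
Heavy syllables in the domain: 1, 2, 3, 4, 8. The leftmost is syllable 1 (a:s).
Primary stress: syllable 1 → ˈa:s.me:.to:s.mo:.po.fa.to.la:.lad.

1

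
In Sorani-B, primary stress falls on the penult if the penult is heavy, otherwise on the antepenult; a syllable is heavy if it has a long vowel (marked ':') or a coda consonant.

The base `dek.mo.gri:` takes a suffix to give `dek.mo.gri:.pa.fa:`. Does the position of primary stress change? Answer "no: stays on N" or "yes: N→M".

yes: 1→3

Base `dek.mo.gri:` (3 syllables):
  Weights: 1 dek H, 2 mo L, 3 gri: H.
  The penult (syllable 2, mo) is light, so stress falls on the antepenult (syllable 1, dek).
  → primary stress on syllable 1.
Suffixed `dek.mo.gri:.pa.fa:` (5 syllables):
  Weights: 3 gri: H, 4 pa L, 5 fa: H.
  The penult (syllable 4, pa) is light, so stress falls on the antepenult (syllable 3, gri:).
  → primary stress on syllable 3.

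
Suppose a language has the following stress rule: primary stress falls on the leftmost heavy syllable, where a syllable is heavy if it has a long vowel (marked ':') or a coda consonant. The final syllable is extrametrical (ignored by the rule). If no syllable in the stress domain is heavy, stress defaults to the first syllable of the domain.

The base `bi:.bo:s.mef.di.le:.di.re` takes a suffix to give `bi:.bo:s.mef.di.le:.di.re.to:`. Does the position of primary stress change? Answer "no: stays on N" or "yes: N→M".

no: stays on 1

Base `bi:.bo:s.mef.di.le:.di.re` (7 syllables):
  The final syllable (7, re) is extrametrical; the stress domain is syllables 1–6.
  Weights: 1 bi: H, 2 bo:s H, 3 mef H, 4 di L, 5 le: H, 6 di L.
  Heavy syllables in the domain: 1, 2, 3, 5. The leftmost is syllable 1 (bi:).
  → primary stress on syllable 1.
Suffixed `bi:.bo:s.mef.di.le:.di.re.to:` (8 syllables):
  The final syllable (8, to:) is extrametrical; the stress domain is syllables 1–7.
  Weights: 1 bi: H, 2 bo:s H, 3 mef H, 4 di L, 5 le: H, 6 di L, 7 re L.
  Heavy syllables in the domain: 1, 2, 3, 5. The leftmost is syllable 1 (bi:).
  → primary stress on syllable 1.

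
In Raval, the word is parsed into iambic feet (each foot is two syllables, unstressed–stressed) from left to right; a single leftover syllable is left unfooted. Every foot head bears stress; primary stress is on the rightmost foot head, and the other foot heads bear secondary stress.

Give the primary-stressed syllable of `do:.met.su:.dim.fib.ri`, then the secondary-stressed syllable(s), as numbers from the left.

Parse left to right into iambic (σˈσ) feet: (do:.ˈmet) (su:.ˈdim) (fib.ˈri).
Foot heads (stressed positions): 2, 4, 6.
End Rule Rightmost: primary stress on the rightmost head = syllable 6.
Secondary stress on 2, 4: do:.ˌmet.su:.ˌdim.fib.ˈri.

primary 6, secondary 2, 4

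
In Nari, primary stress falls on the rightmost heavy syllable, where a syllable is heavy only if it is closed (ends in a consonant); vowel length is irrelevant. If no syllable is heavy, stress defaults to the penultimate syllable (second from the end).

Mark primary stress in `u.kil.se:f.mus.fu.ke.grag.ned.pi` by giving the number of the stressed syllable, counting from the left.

8

Weights: 1 u L, 2 kil H, 3 se:f H, 4 mus H, 5 fu L, 6 ke L, 7 grag H, 8 ned H, 9 pi L.
Heavy syllables in the domain: 2, 3, 4, 7, 8. The rightmost is syllable 8 (ned).
Primary stress: syllable 8 → u.kil.se:f.mus.fu.ke.grag.ˈned.pi.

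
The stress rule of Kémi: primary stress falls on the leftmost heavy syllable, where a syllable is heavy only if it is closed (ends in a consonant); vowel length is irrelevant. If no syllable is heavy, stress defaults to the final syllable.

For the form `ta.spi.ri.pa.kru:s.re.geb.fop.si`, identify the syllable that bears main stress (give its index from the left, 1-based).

5

Weights: 1 ta L, 2 spi L, 3 ri L, 4 pa L, 5 kru:s H, 6 re L, 7 geb H, 8 fop H, 9 si L.
Heavy syllables in the domain: 5, 7, 8. The leftmost is syllable 5 (kru:s).
Primary stress: syllable 5 → ta.spi.ri.pa.ˈkru:s.re.geb.fop.si.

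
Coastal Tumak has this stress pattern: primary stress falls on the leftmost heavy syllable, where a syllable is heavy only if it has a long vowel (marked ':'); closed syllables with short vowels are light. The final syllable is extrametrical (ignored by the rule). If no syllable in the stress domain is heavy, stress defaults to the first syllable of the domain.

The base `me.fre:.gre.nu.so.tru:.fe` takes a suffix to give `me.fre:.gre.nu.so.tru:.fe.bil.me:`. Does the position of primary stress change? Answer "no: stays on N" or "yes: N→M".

no: stays on 2

Base `me.fre:.gre.nu.so.tru:.fe` (7 syllables):
  The final syllable (7, fe) is extrametrical; the stress domain is syllables 1–6.
  Weights: 1 me L, 2 fre: H, 3 gre L, 4 nu L, 5 so L, 6 tru: H.
  Heavy syllables in the domain: 2, 6. The leftmost is syllable 2 (fre:).
  → primary stress on syllable 2.
Suffixed `me.fre:.gre.nu.so.tru:.fe.bil.me:` (9 syllables):
  The final syllable (9, me:) is extrametrical; the stress domain is syllables 1–8.
  Weights: 1 me L, 2 fre: H, 3 gre L, 4 nu L, 5 so L, 6 tru: H, 7 fe L, 8 bil L.
  Heavy syllables in the domain: 2, 6. The leftmost is syllable 2 (fre:).
  → primary stress on syllable 2.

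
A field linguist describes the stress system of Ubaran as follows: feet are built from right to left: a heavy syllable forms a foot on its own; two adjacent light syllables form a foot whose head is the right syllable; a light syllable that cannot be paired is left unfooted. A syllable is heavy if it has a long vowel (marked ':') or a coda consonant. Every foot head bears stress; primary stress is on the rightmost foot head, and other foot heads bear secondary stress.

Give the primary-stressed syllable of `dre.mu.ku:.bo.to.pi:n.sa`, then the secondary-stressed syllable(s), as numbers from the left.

Weights: 1 dre L, 2 mu L, 3 ku: H, 4 bo L, 5 to L, 6 pi:n H, 7 sa L.
Parse right to left (heavy = foot alone; LL = one foot; stranded L unfooted): (dre.ˈmu) (ˈku:) (bo.ˈto) (ˈpi:n) sa.
Foot heads: 2, 3, 5, 6.
Primary stress on the rightmost head = syllable 6.
Secondary stress on 2, 3, 5: dre.ˌmu.ˌku:.bo.ˌto.ˈpi:n.sa.

primary 6, secondary 2, 3, 5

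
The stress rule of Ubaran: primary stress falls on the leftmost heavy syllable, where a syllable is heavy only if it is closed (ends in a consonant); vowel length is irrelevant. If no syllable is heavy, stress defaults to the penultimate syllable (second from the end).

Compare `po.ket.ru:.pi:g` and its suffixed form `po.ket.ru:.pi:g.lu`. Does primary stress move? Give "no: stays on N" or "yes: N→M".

no: stays on 2

Base `po.ket.ru:.pi:g` (4 syllables):
  Weights: 1 po L, 2 ket H, 3 ru: L, 4 pi:g H.
  Heavy syllables in the domain: 2, 4. The leftmost is syllable 2 (ket).
  → primary stress on syllable 2.
Suffixed `po.ket.ru:.pi:g.lu` (5 syllables):
  Weights: 1 po L, 2 ket H, 3 ru: L, 4 pi:g H, 5 lu L.
  Heavy syllables in the domain: 2, 4. The leftmost is syllable 2 (ket).
  → primary stress on syllable 2.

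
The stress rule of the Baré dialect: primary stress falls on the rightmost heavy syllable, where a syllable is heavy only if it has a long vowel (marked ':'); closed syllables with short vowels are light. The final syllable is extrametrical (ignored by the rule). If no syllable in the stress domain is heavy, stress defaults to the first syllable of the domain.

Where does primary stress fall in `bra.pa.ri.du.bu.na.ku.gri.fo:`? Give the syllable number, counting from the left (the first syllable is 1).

1

The final syllable (9, fo:) is extrametrical; the stress domain is syllables 1–8.
Weights: 1 bra L, 2 pa L, 3 ri L, 4 du L, 5 bu L, 6 na L, 7 ku L, 8 gri L.
No heavy syllable in the domain; default to the first syllable of the domain = syllable 1.
Primary stress: syllable 1 → ˈbra.pa.ri.du.bu.na.ku.gri.fo:.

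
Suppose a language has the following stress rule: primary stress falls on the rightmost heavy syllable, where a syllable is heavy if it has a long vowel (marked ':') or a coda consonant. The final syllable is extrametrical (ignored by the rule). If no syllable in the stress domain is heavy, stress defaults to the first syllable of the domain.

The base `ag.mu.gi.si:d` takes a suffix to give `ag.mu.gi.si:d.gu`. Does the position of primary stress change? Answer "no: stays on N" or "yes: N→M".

Base `ag.mu.gi.si:d` (4 syllables):
  The final syllable (4, si:d) is extrametrical; the stress domain is syllables 1–3.
  Weights: 1 ag H, 2 mu L, 3 gi L.
  Heavy syllables in the domain: 1. The rightmost is syllable 1 (ag).
  → primary stress on syllable 1.
Suffixed `ag.mu.gi.si:d.gu` (5 syllables):
  The final syllable (5, gu) is extrametrical; the stress domain is syllables 1–4.
  Weights: 1 ag H, 2 mu L, 3 gi L, 4 si:d H.
  Heavy syllables in the domain: 1, 4. The rightmost is syllable 4 (si:d).
  → primary stress on syllable 4.

yes: 1→4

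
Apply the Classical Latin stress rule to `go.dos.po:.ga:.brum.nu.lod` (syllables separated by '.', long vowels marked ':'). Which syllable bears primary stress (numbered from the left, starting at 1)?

5

Classical Latin: stress the penult if heavy (long vowel or closed), else the antepenult.
Weights: 5 brum H, 6 nu L, 7 lod H.
The penult (syllable 6, nu) is light, so stress falls on the antepenult (syllable 5, brum).
Stress on syllable 5: go.dos.po:.ga:.ˈbrum.nu.lod.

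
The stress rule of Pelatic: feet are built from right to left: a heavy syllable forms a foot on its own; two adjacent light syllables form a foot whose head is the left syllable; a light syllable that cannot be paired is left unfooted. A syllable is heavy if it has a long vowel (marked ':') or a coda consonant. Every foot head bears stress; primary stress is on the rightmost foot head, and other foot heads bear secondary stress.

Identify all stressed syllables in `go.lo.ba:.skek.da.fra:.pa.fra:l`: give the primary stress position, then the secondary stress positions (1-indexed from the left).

Weights: 1 go L, 2 lo L, 3 ba: H, 4 skek H, 5 da L, 6 fra: H, 7 pa L, 8 fra:l H.
Parse right to left (heavy = foot alone; LL = one foot; stranded L unfooted): (ˈgo.lo) (ˈba:) (ˈskek) da (ˈfra:) pa (ˈfra:l).
Foot heads: 1, 3, 4, 6, 8.
Primary stress on the rightmost head = syllable 8.
Secondary stress on 1, 3, 4, 6: ˌgo.lo.ˌba:.ˌskek.da.ˌfra:.pa.ˈfra:l.

primary 8, secondary 1, 3, 4, 6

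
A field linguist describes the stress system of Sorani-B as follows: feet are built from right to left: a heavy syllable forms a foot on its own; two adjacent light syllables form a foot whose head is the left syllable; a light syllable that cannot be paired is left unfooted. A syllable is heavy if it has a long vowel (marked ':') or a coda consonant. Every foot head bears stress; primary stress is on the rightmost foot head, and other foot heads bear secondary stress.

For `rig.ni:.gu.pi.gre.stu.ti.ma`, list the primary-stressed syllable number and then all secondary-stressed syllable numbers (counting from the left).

Weights: 1 rig H, 2 ni: H, 3 gu L, 4 pi L, 5 gre L, 6 stu L, 7 ti L, 8 ma L.
Parse right to left (heavy = foot alone; LL = one foot; stranded L unfooted): (ˈrig) (ˈni:) (ˈgu.pi) (ˈgre.stu) (ˈti.ma).
Foot heads: 1, 2, 3, 5, 7.
Primary stress on the rightmost head = syllable 7.
Secondary stress on 1, 2, 3, 5: ˌrig.ˌni:.ˌgu.pi.ˌgre.stu.ˈti.ma.

primary 7, secondary 1, 2, 3, 5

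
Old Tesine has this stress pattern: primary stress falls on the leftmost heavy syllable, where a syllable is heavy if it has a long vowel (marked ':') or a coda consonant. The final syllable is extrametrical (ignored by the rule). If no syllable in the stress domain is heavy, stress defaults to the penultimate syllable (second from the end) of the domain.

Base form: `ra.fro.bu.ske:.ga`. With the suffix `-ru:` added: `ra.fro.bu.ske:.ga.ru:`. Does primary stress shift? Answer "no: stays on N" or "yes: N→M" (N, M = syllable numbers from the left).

Base `ra.fro.bu.ske:.ga` (5 syllables):
  The final syllable (5, ga) is extrametrical; the stress domain is syllables 1–4.
  Weights: 1 ra L, 2 fro L, 3 bu L, 4 ske: H.
  Heavy syllables in the domain: 4. The leftmost is syllable 4 (ske:).
  → primary stress on syllable 4.
Suffixed `ra.fro.bu.ske:.ga.ru:` (6 syllables):
  The final syllable (6, ru:) is extrametrical; the stress domain is syllables 1–5.
  Weights: 1 ra L, 2 fro L, 3 bu L, 4 ske: H, 5 ga L.
  Heavy syllables in the domain: 4. The leftmost is syllable 4 (ske:).
  → primary stress on syllable 4.

no: stays on 4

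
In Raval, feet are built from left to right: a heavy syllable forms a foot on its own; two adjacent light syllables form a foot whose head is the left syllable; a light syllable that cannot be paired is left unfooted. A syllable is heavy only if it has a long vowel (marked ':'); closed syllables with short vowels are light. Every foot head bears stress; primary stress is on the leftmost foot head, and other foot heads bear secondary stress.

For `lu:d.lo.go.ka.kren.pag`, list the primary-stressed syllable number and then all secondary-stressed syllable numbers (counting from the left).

Weights: 1 lu:d H, 2 lo L, 3 go L, 4 ka L, 5 kren L, 6 pag L.
Parse left to right (heavy = foot alone; LL = one foot; stranded L unfooted): (ˈlu:d) (ˈlo.go) (ˈka.kren) pag.
Foot heads: 1, 2, 4.
Primary stress on the leftmost head = syllable 1.
Secondary stress on 2, 4: ˈlu:d.ˌlo.go.ˌka.kren.pag.

primary 1, secondary 2, 4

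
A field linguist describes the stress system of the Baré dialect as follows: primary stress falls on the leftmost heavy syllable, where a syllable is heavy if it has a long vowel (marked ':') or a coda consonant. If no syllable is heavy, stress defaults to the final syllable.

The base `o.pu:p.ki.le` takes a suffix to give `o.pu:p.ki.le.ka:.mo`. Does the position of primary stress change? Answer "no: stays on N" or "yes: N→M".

Base `o.pu:p.ki.le` (4 syllables):
  Weights: 1 o L, 2 pu:p H, 3 ki L, 4 le L.
  Heavy syllables in the domain: 2. The leftmost is syllable 2 (pu:p).
  → primary stress on syllable 2.
Suffixed `o.pu:p.ki.le.ka:.mo` (6 syllables):
  Weights: 1 o L, 2 pu:p H, 3 ki L, 4 le L, 5 ka: H, 6 mo L.
  Heavy syllables in the domain: 2, 5. The leftmost is syllable 2 (pu:p).
  → primary stress on syllable 2.

no: stays on 2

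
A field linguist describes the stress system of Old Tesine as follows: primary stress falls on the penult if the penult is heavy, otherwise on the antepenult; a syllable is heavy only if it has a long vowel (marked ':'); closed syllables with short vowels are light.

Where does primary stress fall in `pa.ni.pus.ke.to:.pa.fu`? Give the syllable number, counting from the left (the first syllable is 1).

5

Weights: 5 to: H, 6 pa L, 7 fu L.
The penult (syllable 6, pa) is light, so stress falls on the antepenult (syllable 5, to:).
Primary stress: syllable 5 → pa.ni.pus.ke.ˈto:.pa.fu.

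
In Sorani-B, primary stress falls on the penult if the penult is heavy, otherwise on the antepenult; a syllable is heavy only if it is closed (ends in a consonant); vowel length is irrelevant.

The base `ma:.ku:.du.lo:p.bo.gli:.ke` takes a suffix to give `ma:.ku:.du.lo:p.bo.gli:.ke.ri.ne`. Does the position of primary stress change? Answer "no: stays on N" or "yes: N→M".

Base `ma:.ku:.du.lo:p.bo.gli:.ke` (7 syllables):
  Weights: 5 bo L, 6 gli: L, 7 ke L.
  The penult (syllable 6, gli:) is light, so stress falls on the antepenult (syllable 5, bo).
  → primary stress on syllable 5.
Suffixed `ma:.ku:.du.lo:p.bo.gli:.ke.ri.ne` (9 syllables):
  Weights: 7 ke L, 8 ri L, 9 ne L.
  The penult (syllable 8, ri) is light, so stress falls on the antepenult (syllable 7, ke).
  → primary stress on syllable 7.

yes: 5→7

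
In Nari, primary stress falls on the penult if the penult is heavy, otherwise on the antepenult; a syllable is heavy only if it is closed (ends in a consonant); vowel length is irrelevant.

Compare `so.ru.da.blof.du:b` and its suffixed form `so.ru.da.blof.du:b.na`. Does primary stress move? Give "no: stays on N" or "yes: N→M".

Base `so.ru.da.blof.du:b` (5 syllables):
  Weights: 3 da L, 4 blof H, 5 du:b H.
  The penult (syllable 4, blof) is heavy, so it takes stress.
  → primary stress on syllable 4.
Suffixed `so.ru.da.blof.du:b.na` (6 syllables):
  Weights: 4 blof H, 5 du:b H, 6 na L.
  The penult (syllable 5, du:b) is heavy, so it takes stress.
  → primary stress on syllable 5.

yes: 4→5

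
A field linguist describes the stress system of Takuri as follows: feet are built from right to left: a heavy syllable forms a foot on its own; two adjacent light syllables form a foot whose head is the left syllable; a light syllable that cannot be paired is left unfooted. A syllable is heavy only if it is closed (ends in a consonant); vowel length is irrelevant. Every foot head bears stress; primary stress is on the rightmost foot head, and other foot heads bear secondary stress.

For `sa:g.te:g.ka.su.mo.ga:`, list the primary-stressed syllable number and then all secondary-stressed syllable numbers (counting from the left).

primary 5, secondary 1, 2, 3

Weights: 1 sa:g H, 2 te:g H, 3 ka L, 4 su L, 5 mo L, 6 ga: L.
Parse right to left (heavy = foot alone; LL = one foot; stranded L unfooted): (ˈsa:g) (ˈte:g) (ˈka.su) (ˈmo.ga:).
Foot heads: 1, 2, 3, 5.
Primary stress on the rightmost head = syllable 5.
Secondary stress on 1, 2, 3: ˌsa:g.ˌte:g.ˌka.su.ˈmo.ga:.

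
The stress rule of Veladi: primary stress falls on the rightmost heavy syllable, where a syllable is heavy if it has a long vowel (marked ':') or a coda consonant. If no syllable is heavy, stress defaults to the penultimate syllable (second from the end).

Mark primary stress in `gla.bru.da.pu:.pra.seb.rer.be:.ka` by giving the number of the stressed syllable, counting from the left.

Weights: 1 gla L, 2 bru L, 3 da L, 4 pu: H, 5 pra L, 6 seb H, 7 rer H, 8 be: H, 9 ka L.
Heavy syllables in the domain: 4, 6, 7, 8. The rightmost is syllable 8 (be:).
Primary stress: syllable 8 → gla.bru.da.pu:.pra.seb.rer.ˈbe:.ka.

8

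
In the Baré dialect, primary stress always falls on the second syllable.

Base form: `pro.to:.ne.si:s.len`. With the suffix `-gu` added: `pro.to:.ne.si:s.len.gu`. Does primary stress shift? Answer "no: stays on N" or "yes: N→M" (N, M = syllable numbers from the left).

Base `pro.to:.ne.si:s.len` (5 syllables):
  The word has 5 syllables; the second syllable is syllable 2 (to:).
  → primary stress on syllable 2.
Suffixed `pro.to:.ne.si:s.len.gu` (6 syllables):
  The word has 6 syllables; the second syllable is syllable 2 (to:).
  → primary stress on syllable 2.

no: stays on 2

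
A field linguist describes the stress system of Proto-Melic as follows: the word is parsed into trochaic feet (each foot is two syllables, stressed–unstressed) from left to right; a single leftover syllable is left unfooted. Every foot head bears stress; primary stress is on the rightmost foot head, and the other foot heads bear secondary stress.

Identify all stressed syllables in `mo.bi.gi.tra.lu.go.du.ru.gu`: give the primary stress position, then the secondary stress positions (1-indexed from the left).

Parse left to right into trochaic (ˈσσ) feet: (ˈmo.bi) (ˈgi.tra) (ˈlu.go) (ˈdu.ru) gu. Syllable 9 is left unfooted.
Foot heads (stressed positions): 1, 3, 5, 7.
End Rule Rightmost: primary stress on the rightmost head = syllable 7.
Secondary stress on 1, 3, 5: ˌmo.bi.ˌgi.tra.ˌlu.go.ˈdu.ru.gu.

primary 7, secondary 1, 3, 5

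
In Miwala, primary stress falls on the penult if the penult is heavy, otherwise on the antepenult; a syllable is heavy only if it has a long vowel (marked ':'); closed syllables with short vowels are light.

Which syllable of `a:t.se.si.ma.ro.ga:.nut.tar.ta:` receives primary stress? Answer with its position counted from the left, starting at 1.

7

Weights: 7 nut L, 8 tar L, 9 ta: H.
The penult (syllable 8, tar) is light, so stress falls on the antepenult (syllable 7, nut).
Primary stress: syllable 7 → a:t.se.si.ma.ro.ga:.ˈnut.tar.ta:.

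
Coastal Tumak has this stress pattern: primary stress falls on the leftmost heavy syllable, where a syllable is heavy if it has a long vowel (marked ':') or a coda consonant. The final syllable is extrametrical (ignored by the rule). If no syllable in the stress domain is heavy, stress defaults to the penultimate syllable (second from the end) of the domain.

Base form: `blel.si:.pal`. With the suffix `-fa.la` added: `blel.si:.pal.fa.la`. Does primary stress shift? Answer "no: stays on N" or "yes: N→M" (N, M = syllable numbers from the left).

no: stays on 1

Base `blel.si:.pal` (3 syllables):
  The final syllable (3, pal) is extrametrical; the stress domain is syllables 1–2.
  Weights: 1 blel H, 2 si: H.
  Heavy syllables in the domain: 1, 2. The leftmost is syllable 1 (blel).
  → primary stress on syllable 1.
Suffixed `blel.si:.pal.fa.la` (5 syllables):
  The final syllable (5, la) is extrametrical; the stress domain is syllables 1–4.
  Weights: 1 blel H, 2 si: H, 3 pal H, 4 fa L.
  Heavy syllables in the domain: 1, 2, 3. The leftmost is syllable 1 (blel).
  → primary stress on syllable 1.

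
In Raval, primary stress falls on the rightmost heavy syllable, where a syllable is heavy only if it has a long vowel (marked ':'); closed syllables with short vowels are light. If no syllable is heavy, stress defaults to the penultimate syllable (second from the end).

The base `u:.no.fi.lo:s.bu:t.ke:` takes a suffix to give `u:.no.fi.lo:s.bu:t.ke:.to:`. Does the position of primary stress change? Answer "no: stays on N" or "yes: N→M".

Base `u:.no.fi.lo:s.bu:t.ke:` (6 syllables):
  Weights: 1 u: H, 2 no L, 3 fi L, 4 lo:s H, 5 bu:t H, 6 ke: H.
  Heavy syllables in the domain: 1, 4, 5, 6. The rightmost is syllable 6 (ke:).
  → primary stress on syllable 6.
Suffixed `u:.no.fi.lo:s.bu:t.ke:.to:` (7 syllables):
  Weights: 1 u: H, 2 no L, 3 fi L, 4 lo:s H, 5 bu:t H, 6 ke: H, 7 to: H.
  Heavy syllables in the domain: 1, 4, 5, 6, 7. The rightmost is syllable 7 (to:).
  → primary stress on syllable 7.

yes: 6→7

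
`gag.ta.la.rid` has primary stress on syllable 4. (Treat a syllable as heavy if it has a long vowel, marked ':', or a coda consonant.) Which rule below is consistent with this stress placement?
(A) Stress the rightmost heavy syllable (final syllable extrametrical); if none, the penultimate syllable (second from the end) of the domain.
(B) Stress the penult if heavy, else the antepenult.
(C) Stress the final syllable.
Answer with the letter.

C

Rule A → syllable 1 (observed: 4).
Rule B → syllable 2 (observed: 4).
Rule C → syllable 4 ✓.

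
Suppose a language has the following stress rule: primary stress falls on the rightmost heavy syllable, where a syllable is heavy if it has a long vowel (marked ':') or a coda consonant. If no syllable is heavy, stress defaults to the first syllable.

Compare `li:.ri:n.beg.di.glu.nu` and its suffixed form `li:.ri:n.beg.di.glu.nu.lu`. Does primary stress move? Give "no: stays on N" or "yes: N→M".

no: stays on 3

Base `li:.ri:n.beg.di.glu.nu` (6 syllables):
  Weights: 1 li: H, 2 ri:n H, 3 beg H, 4 di L, 5 glu L, 6 nu L.
  Heavy syllables in the domain: 1, 2, 3. The rightmost is syllable 3 (beg).
  → primary stress on syllable 3.
Suffixed `li:.ri:n.beg.di.glu.nu.lu` (7 syllables):
  Weights: 1 li: H, 2 ri:n H, 3 beg H, 4 di L, 5 glu L, 6 nu L, 7 lu L.
  Heavy syllables in the domain: 1, 2, 3. The rightmost is syllable 3 (beg).
  → primary stress on syllable 3.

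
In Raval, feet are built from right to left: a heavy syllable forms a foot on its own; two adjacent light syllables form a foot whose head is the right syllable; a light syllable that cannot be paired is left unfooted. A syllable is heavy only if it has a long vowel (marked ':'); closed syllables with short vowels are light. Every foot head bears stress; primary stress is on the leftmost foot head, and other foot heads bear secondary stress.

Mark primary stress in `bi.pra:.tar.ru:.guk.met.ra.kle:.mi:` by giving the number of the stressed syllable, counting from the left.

2

Weights: 1 bi L, 2 pra: H, 3 tar L, 4 ru: H, 5 guk L, 6 met L, 7 ra L, 8 kle: H, 9 mi: H.
Parse right to left (heavy = foot alone; LL = one foot; stranded L unfooted): bi (ˈpra:) tar (ˈru:) guk (met.ˈra) (ˈkle:) (ˈmi:).
Foot heads: 2, 4, 7, 8, 9.
Primary stress on the leftmost head = syllable 2.
Primary stress: syllable 2 → bi.ˈpra:.tar.ru:.guk.met.ra.kle:.mi:.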